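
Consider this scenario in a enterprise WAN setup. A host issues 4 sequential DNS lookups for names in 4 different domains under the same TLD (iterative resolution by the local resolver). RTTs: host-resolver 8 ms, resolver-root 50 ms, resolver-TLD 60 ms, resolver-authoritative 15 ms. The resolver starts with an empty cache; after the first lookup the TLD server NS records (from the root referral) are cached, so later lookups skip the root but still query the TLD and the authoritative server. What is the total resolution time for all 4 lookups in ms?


Lookup 1 (cold cache): local + root + TLD + auth = 8 + 50 + 60 + 15 = 133 ms
Lookups 2..4 (TLD NS cached -> skip root; new domain -> still ask TLD and auth): local + TLD + auth = 8 + 60 + 15 = 83 ms each
Remaining 3 lookups: 3 * 83 = 249 ms
Total = 133 + 249 = 382 ms

382


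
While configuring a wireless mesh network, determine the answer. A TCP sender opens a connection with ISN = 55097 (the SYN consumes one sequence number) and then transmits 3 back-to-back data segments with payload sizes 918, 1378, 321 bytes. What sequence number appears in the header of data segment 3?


The SYN occupies sequence number ISN = 55097, so the first data byte is ISN + 1 = 55098.
SEQ of data segment i = (ISN + 1) + sum of payload sizes of segments 1..i-1.
Segment 1: SEQ = 55098, payload = 918 bytes
Segment 2: SEQ = 56016, payload = 1378 bytes
Segment 3: SEQ = 57394, payload = 321 bytes
SEQ of segment 3 = 55098 + 918 + 1378 = 57394

57394


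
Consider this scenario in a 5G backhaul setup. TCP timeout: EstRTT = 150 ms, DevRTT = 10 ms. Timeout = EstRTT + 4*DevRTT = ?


Given: EstRTT = 150 ms, DevRTT = 10 ms
Timeout = EstRTT + 4 * DevRTT
4 * DevRTT = 4 * 10 = 40
Timeout = 150 + 40 = 190 ms

190


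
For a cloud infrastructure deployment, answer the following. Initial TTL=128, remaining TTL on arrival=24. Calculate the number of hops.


Given: initial TTL = 128, received TTL = 24
Hops = initial TTL - received TTL
Hops = 128 - 24 = 104

104


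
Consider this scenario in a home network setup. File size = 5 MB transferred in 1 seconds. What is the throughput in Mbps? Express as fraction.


Given: file = 5 MB, time = 1 s
File in Mb = 5 * 8 = 40 Mb
Throughput = 40 / 1 Mbps
Throughput = 40 Mbps

40


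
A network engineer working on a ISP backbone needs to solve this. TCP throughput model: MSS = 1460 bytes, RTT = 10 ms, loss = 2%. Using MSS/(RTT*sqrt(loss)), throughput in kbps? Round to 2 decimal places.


Given: MSS = 1460 bytes, RTT = 10 ms, loss = 2%
RTT in seconds = 10 / 1000 = 0.01
Loss rate = 2% = 0.02
sqrt(loss) = sqrt(0.02) = 0.141421356237
Throughput (bytes/s) = 1460 / (0.01 * 0.141421356237) = 1032375.9005
Throughput (kbps) = 1032375.9005 * 8 / 1000 = 8259.007204 -> 8259.01 kbps (2 dp)

8259.01


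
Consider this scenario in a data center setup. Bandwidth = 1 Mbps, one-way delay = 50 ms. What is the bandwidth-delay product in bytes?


Given: bandwidth = 1 Mbps, delay = 50 ms
BDP in bits = 1 * 10^6 * 50 / 1000
BDP in bits = 50000
BDP in bytes = 50000 / 8 = 6250

6250


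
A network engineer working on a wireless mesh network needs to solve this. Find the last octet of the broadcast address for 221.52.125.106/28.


Given: IP = 221.52.125.106, prefix = /28
Host bits = 32 - 28 = 4
Network last octet = 106 AND mask = 96
Host part size = 2^4 - 1 = 15
Broadcast last octet = 96 OR 15 = 111

111


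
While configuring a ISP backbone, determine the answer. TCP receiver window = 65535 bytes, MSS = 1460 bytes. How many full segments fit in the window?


Given: RWND = 65535 bytes, MSS = 1460 bytes
Full segments = floor(RWND / MSS)
Full segments = floor(65535 / 1460)
Full segments = floor(44.887) = 44

44


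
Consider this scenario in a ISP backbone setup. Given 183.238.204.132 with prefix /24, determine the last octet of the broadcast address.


Given: IP = 183.238.204.132, prefix = /24
Host bits = 32 - 24 = 8
Network last octet = 132 AND mask = 0
Host part size = 2^8 - 1 = 255
Broadcast last octet = 0 OR 255 = 255

255


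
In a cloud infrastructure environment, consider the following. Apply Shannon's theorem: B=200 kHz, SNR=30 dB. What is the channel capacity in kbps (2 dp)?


Given: B = 200 kHz, SNR = 30 dB
SNR linear = 10^(30/10) = 1000
1 + SNR = 1001
log2(1001) = 9.9672262588
C = 200 * 1000 * 9.9672262588 = 1993445.2518 bps
C = 1993.445252 kbps -> 1993.45 kbps (2 dp)

1993.45


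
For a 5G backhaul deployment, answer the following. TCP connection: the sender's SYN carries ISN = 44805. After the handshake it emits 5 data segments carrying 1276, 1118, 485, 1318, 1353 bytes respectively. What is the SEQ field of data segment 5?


The SYN occupies sequence number ISN = 44805, so the first data byte is ISN + 1 = 44806.
SEQ of data segment i = (ISN + 1) + sum of payload sizes of segments 1..i-1.
Segment 1: SEQ = 44806, payload = 1276 bytes
Segment 2: SEQ = 46082, payload = 1118 bytes
Segment 3: SEQ = 47200, payload = 485 bytes
Segment 4: SEQ = 47685, payload = 1318 bytes
Segment 5: SEQ = 49003, payload = 1353 bytes
SEQ of segment 5 = 44806 + 1276 + 1118 + 485 + 1318 = 49003

49003


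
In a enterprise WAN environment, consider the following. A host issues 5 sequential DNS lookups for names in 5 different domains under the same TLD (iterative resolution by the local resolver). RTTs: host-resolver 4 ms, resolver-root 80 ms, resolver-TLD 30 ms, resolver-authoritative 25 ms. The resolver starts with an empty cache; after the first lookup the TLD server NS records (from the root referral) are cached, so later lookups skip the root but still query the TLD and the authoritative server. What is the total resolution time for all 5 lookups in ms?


Lookup 1 (cold cache): local + root + TLD + auth = 4 + 80 + 30 + 25 = 139 ms
Lookups 2..5 (TLD NS cached -> skip root; new domain -> still ask TLD and auth): local + TLD + auth = 4 + 30 + 25 = 59 ms each
Remaining 4 lookups: 4 * 59 = 236 ms
Total = 139 + 236 = 375 ms

375


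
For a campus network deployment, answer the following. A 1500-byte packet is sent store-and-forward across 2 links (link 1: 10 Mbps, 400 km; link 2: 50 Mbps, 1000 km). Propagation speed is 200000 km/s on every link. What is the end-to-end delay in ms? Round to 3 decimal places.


Packet = 1500 bytes = 12000 bits. Store-and-forward: sum (t_trans + t_prop) per link.
Link 1: t_trans = 12000/(10*10^6) s = 1.2000 ms; t_prop = 400/200000 s = 2.0000 ms; subtotal = 3.2000 ms
Link 2: t_trans = 12000/(50*10^6) s = 0.2400 ms; t_prop = 1000/200000 s = 5.0000 ms; subtotal = 5.2400 ms
End-to-end = 3.2000 + 5.2400 = 8.4400 ms -> 8.440 ms (3 dp)

8.440


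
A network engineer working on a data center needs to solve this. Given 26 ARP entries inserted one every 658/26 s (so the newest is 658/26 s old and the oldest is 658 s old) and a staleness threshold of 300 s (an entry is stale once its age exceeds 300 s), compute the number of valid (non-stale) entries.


Ages are k * 658/26 s for k = 1..26 (spacing = 25.3077 s).
Entry k is valid iff k * 658/26 <= 300 iff k <= 26 * 300 / 658 = 11.8541
n_valid = floor(11.8541) = 11
(n_stale = 26 - 11 = 15)

11


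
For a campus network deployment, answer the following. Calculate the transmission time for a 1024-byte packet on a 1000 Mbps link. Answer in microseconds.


Given: packet = 1024 bytes, bandwidth = 1000 Mbps
Packet in bits = 1024 * 8 = 8192 bits
Bandwidth = 1000 * 10^6 = 1000000000 bps
Time = 8192 / 1000000000 seconds
Time in us = 8192 * 10^6 / 1000000000 = 8.192

8.192


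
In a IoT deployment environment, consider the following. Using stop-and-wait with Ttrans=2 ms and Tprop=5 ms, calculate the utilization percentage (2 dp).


Given: Ttrans = 2 ms, Tprop = 5 ms
RTT = 2 * Tprop = 2 * 5 = 10 ms
U = Ttrans / (Ttrans + RTT)
U = 2 / (2 + 10)
U = 2 / 12 = 0.166667
U% = 16.67%

16.67


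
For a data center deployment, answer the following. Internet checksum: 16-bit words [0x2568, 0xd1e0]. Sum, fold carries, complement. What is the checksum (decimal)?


Given words: [0x2568, 0xd1e0]
Step 1: Sum all words
Raw sum = 9576 + 53728 = 63304
One's complement = ~63304 & 0xFFFF = 2231

2231


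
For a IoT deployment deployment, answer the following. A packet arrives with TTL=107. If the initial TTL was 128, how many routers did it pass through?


Given: initial TTL = 128, received TTL = 107
Hops = initial TTL - received TTL
Hops = 128 - 107 = 21

21


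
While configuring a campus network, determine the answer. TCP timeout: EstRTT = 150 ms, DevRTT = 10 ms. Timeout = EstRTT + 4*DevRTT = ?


Given: EstRTT = 150 ms, DevRTT = 10 ms
Timeout = EstRTT + 4 * DevRTT
4 * DevRTT = 4 * 10 = 40
Timeout = 150 + 40 = 190 ms

190


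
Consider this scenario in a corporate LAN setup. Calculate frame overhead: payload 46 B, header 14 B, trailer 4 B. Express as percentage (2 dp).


Given: payload = 46 B, header = 14 B, trailer = 4 B
Overhead bytes = header + trailer = 14 + 4 = 18
Total frame = payload + overhead = 46 + 18 = 64
Overhead % = 18 / 64 * 100 = 28.1250% -> 28.13% (2 dp)

28.13


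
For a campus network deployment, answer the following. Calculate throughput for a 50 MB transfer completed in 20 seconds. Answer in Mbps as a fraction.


Given: file = 50 MB, time = 20 s
File in Mb = 50 * 8 = 400 Mb
Throughput = 400 / 20 Mbps
Throughput = 20 Mbps

20


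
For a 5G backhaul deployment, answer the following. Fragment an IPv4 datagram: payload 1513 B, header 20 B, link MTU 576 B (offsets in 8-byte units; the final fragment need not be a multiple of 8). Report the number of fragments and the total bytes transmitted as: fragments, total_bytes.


Max data per non-final fragment = floor((MTU - header)/8)*8 = floor((576 - 20)/8)*8 = floor(556/8)*8 = 552 B
Final fragment needs no 8-byte alignment: it can carry up to MTU - header = 556 B
Non-final fragments needed = ceil((payload - 556) / 552) = ceil(957/552) = ceil(1.7337) = 2
Number of fragments = 2 + 1 = 3
Fragment sizes (data): 2 * 552 B + 409 B (last, 409 <= 556 OK)
Total bytes sent = payload + n_frags * header = 1513 + 3*20 = 1513 + 60 = 1573 B

3, 1573


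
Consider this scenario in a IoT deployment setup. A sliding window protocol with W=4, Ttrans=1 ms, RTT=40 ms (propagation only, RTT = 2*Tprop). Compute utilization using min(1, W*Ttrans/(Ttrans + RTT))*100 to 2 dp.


Given: W = 4, Ttrans = 1 ms, RTT = 40 ms (= 2 * Tprop, Tprop = 20 ms)
Cycle time = Ttrans + RTT = 1 + 40 = 41 ms (first packet sent until its ACK returns)
W * Ttrans = 4 * 1 = 4 ms of sending per cycle
W * Ttrans / (Ttrans + RTT) = 4 / 41 = 0.097561
U = min(1, 0.097561) = 0.097561
U% = 9.76%

9.76


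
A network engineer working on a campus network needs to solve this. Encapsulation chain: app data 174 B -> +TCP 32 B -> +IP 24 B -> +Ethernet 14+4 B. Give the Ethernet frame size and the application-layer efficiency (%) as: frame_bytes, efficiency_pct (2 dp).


TCP segment = 174 + 32 = 206 B
IP packet = 206 + 24 = 230 B
Ethernet frame = 230 + 14 + 4 = 248 B
Efficiency = app / frame = 174 / 248 = 0.701613 = 70.1613% -> 70.16% (2 dp)

248, 70.16


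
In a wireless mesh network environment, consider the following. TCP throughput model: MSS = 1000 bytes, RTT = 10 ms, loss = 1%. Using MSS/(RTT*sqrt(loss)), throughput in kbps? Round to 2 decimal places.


Given: MSS = 1000 bytes, RTT = 10 ms, loss = 1%
RTT in seconds = 10 / 1000 = 0.01
Loss rate = 1% = 0.01
sqrt(loss) = sqrt(0.01) = 0.1
Throughput (bytes/s) = 1000 / (0.01 * 0.1) = 1000000.0000
Throughput (kbps) = 1000000.0000 * 8 / 1000 = 8000.000000 -> 8000.00 kbps (2 dp)

8000.00


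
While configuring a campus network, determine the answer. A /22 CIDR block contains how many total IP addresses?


Given: CIDR prefix /22
Host bits = 32 - 22 = 10
Total addresses = 2^10 = 1024

1024


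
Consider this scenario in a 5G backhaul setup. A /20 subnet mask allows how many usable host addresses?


Given: subnet mask /20
Host bits = 32 - 20 = 12
Total addresses = 2^12 = 4096
Usable hosts = 4096 - 2 (network + broadcast) = 4094

4094


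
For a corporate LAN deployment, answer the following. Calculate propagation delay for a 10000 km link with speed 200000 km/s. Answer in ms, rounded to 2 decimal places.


Given: distance = 10000 km, speed = 200000 km/s
Delay = distance / speed = 10000 / 200000 seconds
Delay in ms = 10000 * 1000 / 200000
Delay = 50.0000 ms
Rounded to 2 dp = 50.00 ms

50.00


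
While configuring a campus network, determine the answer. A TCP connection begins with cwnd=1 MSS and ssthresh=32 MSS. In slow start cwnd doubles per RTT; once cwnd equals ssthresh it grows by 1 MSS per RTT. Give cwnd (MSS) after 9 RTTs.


RTT 0: cwnd = 1 MSS (initial)
RTT 1: cwnd = 2 MSS (slow start, doubled)
RTT 2: cwnd = 4 MSS (slow start, doubled)
RTT 3: cwnd = 8 MSS (slow start, doubled)
RTT 4: cwnd = 16 MSS (slow start, doubled)
RTT 5: cwnd = 32 MSS (slow start, doubled)
RTT 6: cwnd = 33 MSS (congestion avoidance, +1)
RTT 7: cwnd = 34 MSS (congestion avoidance, +1)
RTT 8: cwnd = 35 MSS (congestion avoidance, +1)
RTT 9: cwnd = 36 MSS (congestion avoidance, +1)

36


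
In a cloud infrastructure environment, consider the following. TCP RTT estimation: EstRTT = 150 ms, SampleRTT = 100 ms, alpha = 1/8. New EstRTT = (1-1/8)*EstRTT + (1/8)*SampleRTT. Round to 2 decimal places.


Given: EstRTT = 150 ms, SampleRTT = 100 ms, alpha = 1/8
New EstRTT = (1 - alpha) * EstRTT + alpha * SampleRTT
(7/8) * 150 = 131.25
(1/8) * 100 = 12.5
New EstRTT = 131.25 + 12.5 = 143.75 ms -> 143.75 ms (2 dp)

143.75


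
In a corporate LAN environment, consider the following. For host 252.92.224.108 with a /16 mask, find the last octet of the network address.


Given: IP = 252.92.224.108, prefix = /16
Subnet mask = 255.255.0.0
Last octet of IP: 108
Last octet of mask: 0
Network last octet = 108 AND 0 = 0

0


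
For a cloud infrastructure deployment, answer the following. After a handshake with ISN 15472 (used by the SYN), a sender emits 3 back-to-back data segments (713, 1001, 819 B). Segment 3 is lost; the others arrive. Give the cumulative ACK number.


SYN uses sequence number 15472; first data byte = ISN + 1 = 15473.
Segment 1: SEQ = 15473, len = 713 B, covers [15473, 16185]
Segment 2: SEQ = 16186, len = 1001 B, covers [16186, 17186]
Segment 3: SEQ = 17187, len = 819 B, covers [17187, 18005] [LOST]
In-order data received: bytes [15473, 17186] (segments 1..2).
Segment 3 missing -> gap begins at byte 17187.
Cumulative ACK = next expected in-order byte = 15473 + 713 + 1001 = 17187

17187


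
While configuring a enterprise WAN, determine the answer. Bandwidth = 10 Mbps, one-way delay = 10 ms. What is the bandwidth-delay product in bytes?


Given: bandwidth = 10 Mbps, delay = 10 ms
BDP in bits = 10 * 10^6 * 10 / 1000
BDP in bits = 100000
BDP in bytes = 100000 / 8 = 12500

12500


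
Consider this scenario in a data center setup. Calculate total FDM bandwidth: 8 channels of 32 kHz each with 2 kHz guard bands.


Given: 8 channels, 32 kHz each, guard = 2 kHz
Channel bandwidth = 8 * 32 = 256 kHz
Guard bands = 7 gaps * 2 kHz = 14 kHz
Total = 256 + 14 = 270 kHz

270


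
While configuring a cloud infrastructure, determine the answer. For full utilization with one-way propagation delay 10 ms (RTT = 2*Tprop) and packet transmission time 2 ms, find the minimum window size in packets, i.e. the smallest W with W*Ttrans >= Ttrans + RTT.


Given: Ttrans = 2 ms, RTT = 20 ms (= 2 * Tprop, Tprop = 10 ms)
Time until first ACK returns = Ttrans + RTT = 2 + 20 = 22 ms
Need W * Ttrans >= Ttrans + RTT  ->  W >= (Ttrans + RTT) / Ttrans
(Ttrans + RTT) / Ttrans = 22 / 2 = 11
W_min = ceil(11) = 11

11


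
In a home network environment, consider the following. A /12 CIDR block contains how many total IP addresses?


Given: CIDR prefix /12
Host bits = 32 - 12 = 20
Total addresses = 2^20 = 1048576

1048576


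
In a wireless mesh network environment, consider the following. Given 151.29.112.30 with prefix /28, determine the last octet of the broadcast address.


Given: IP = 151.29.112.30, prefix = /28
Host bits = 32 - 28 = 4
Network last octet = 30 AND mask = 16
Host part size = 2^4 - 1 = 15
Broadcast last octet = 16 OR 15 = 31

31


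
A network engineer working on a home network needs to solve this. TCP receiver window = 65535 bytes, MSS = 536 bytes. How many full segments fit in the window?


Given: RWND = 65535 bytes, MSS = 536 bytes
Full segments = floor(RWND / MSS)
Full segments = floor(65535 / 536)
Full segments = floor(122.2668) = 122

122


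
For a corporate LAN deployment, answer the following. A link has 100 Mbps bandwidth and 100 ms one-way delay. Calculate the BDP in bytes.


Given: bandwidth = 100 Mbps, delay = 100 ms
BDP in bits = 100 * 10^6 * 100 / 1000
BDP in bits = 10000000
BDP in bytes = 10000000 / 8 = 1250000

1250000


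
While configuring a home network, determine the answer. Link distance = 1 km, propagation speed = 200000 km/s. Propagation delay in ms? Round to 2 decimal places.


Given: distance = 1 km, speed = 200000 km/s
Delay = distance / speed = 1 / 200000 seconds
Delay in ms = 1 * 1000 / 200000
Delay = 0.0050 ms
Rounded to 2 dp = 0.01 ms

0.01


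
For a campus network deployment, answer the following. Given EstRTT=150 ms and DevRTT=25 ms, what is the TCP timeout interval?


Given: EstRTT = 150 ms, DevRTT = 25 ms
Timeout = EstRTT + 4 * DevRTT
4 * DevRTT = 4 * 25 = 100
Timeout = 150 + 100 = 250 ms

250


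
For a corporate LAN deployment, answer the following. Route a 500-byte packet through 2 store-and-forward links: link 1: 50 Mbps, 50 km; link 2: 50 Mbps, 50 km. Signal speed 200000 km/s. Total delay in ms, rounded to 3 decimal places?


Packet = 500 bytes = 4000 bits. Store-and-forward: sum (t_trans + t_prop) per link.
Link 1: t_trans = 4000/(50*10^6) s = 0.0800 ms; t_prop = 50/200000 s = 0.2500 ms; subtotal = 0.3300 ms
Link 2: t_trans = 4000/(50*10^6) s = 0.0800 ms; t_prop = 50/200000 s = 0.2500 ms; subtotal = 0.3300 ms
End-to-end = 0.3300 + 0.3300 = 0.6600 ms -> 0.660 ms (3 dp)

0.660


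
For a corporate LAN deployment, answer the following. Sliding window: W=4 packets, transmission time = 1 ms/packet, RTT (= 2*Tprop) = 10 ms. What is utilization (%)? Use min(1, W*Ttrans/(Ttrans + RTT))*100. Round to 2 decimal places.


Given: W = 4, Ttrans = 1 ms, RTT = 10 ms (= 2 * Tprop, Tprop = 5 ms)
Cycle time = Ttrans + RTT = 1 + 10 = 11 ms (first packet sent until its ACK returns)
W * Ttrans = 4 * 1 = 4 ms of sending per cycle
W * Ttrans / (Ttrans + RTT) = 4 / 11 = 0.363636
U = min(1, 0.363636) = 0.363636
U% = 36.36%

36.36


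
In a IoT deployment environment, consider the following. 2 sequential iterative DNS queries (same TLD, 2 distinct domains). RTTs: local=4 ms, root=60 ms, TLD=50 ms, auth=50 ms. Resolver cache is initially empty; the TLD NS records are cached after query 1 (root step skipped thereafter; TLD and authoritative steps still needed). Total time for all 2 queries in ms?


Lookup 1 (cold cache): local + root + TLD + auth = 4 + 60 + 50 + 50 = 164 ms
Lookups 2..2 (TLD NS cached -> skip root; new domain -> still ask TLD and auth): local + TLD + auth = 4 + 50 + 50 = 104 ms each
Remaining 1 lookups: 1 * 104 = 104 ms
Total = 164 + 104 = 268 ms

268


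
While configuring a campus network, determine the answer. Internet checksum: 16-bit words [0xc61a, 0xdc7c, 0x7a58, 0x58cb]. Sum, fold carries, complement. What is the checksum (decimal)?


Given words: [0xc61a, 0xdc7c, 0x7a58, 0x58cb]
Step 1: Sum all words
Raw sum = 50714 + 56444 + 31320 + 22731 = 161209
Step 2: Fold carry: (30137 + 2) = 30139
One's complement = ~30139 & 0xFFFF = 35396

35396


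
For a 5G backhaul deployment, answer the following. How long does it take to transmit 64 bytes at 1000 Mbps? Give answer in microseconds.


Given: packet = 64 bytes, bandwidth = 1000 Mbps
Packet in bits = 64 * 8 = 512 bits
Bandwidth = 1000 * 10^6 = 1000000000 bps
Time = 512 / 1000000000 seconds
Time in us = 512 * 10^6 / 1000000000 = 0.512

0.512


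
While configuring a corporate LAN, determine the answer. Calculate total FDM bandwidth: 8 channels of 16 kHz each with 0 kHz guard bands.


Given: 8 channels, 16 kHz each, guard = 0 kHz
Channel bandwidth = 8 * 16 = 128 kHz
Guard bands = 7 gaps * 0 kHz = 0 kHz
Total = 128 + 0 = 128 kHz

128


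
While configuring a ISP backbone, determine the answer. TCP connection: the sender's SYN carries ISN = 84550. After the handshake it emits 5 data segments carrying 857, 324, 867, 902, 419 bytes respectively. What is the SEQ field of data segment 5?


The SYN occupies sequence number ISN = 84550, so the first data byte is ISN + 1 = 84551.
SEQ of data segment i = (ISN + 1) + sum of payload sizes of segments 1..i-1.
Segment 1: SEQ = 84551, payload = 857 bytes
Segment 2: SEQ = 85408, payload = 324 bytes
Segment 3: SEQ = 85732, payload = 867 bytes
Segment 4: SEQ = 86599, payload = 902 bytes
Segment 5: SEQ = 87501, payload = 419 bytes
SEQ of segment 5 = 84551 + 857 + 324 + 867 + 902 = 87501

87501


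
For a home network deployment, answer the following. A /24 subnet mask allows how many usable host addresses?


Given: subnet mask /24
Host bits = 32 - 24 = 8
Total addresses = 2^8 = 256
Usable hosts = 256 - 2 (network + broadcast) = 254

254


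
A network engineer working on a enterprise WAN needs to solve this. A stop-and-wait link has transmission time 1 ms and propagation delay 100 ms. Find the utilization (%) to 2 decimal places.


Given: Ttrans = 1 ms, Tprop = 100 ms
RTT = 2 * Tprop = 2 * 100 = 200 ms
U = Ttrans / (Ttrans + RTT)
U = 1 / (1 + 200)
U = 1 / 201 = 0.004975
U% = 0.50%

0.50


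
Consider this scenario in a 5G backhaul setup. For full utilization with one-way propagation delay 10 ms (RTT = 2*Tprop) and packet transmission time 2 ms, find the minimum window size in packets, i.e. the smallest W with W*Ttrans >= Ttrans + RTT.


Given: Ttrans = 2 ms, RTT = 20 ms (= 2 * Tprop, Tprop = 10 ms)
Time until first ACK returns = Ttrans + RTT = 2 + 20 = 22 ms
Need W * Ttrans >= Ttrans + RTT  ->  W >= (Ttrans + RTT) / Ttrans
(Ttrans + RTT) / Ttrans = 22 / 2 = 11
W_min = ceil(11) = 11

11


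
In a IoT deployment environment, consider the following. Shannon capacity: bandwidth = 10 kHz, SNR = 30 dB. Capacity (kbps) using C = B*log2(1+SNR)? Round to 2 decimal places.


Given: B = 10 kHz, SNR = 30 dB
SNR linear = 10^(30/10) = 1000
1 + SNR = 1001
log2(1001) = 9.9672262588
C = 10 * 1000 * 9.9672262588 = 99672.2626 bps
C = 99.672263 kbps -> 99.67 kbps (2 dp)

99.67


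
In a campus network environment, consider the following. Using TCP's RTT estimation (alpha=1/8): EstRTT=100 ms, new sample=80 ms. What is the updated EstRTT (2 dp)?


Given: EstRTT = 100 ms, SampleRTT = 80 ms, alpha = 1/8
New EstRTT = (1 - alpha) * EstRTT + alpha * SampleRTT
(7/8) * 100 = 87.5
(1/8) * 80 = 10
New EstRTT = 87.5 + 10 = 97.5 ms -> 97.50 ms (2 dp)

97.50


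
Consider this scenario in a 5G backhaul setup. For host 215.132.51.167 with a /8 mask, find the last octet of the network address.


Given: IP = 215.132.51.167, prefix = /8
Subnet mask = 255.0.0.0
Last octet of IP: 167
Last octet of mask: 0
Network last octet = 167 AND 0 = 0

0


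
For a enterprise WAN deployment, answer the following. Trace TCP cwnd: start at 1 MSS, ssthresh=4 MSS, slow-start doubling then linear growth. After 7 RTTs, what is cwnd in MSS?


RTT 0: cwnd = 1 MSS (initial)
RTT 1: cwnd = 2 MSS (slow start, doubled)
RTT 2: cwnd = 4 MSS (slow start, doubled)
RTT 3: cwnd = 5 MSS (congestion avoidance, +1)
RTT 4: cwnd = 6 MSS (congestion avoidance, +1)
RTT 5: cwnd = 7 MSS (congestion avoidance, +1)
RTT 6: cwnd = 8 MSS (congestion avoidance, +1)
RTT 7: cwnd = 9 MSS (congestion avoidance, +1)

9


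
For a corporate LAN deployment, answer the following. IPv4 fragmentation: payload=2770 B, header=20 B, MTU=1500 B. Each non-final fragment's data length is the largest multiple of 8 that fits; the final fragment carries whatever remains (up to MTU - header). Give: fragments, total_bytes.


Max data per non-final fragment = floor((MTU - header)/8)*8 = floor((1500 - 20)/8)*8 = floor(1480/8)*8 = 1480 B
Final fragment needs no 8-byte alignment: it can carry up to MTU - header = 1480 B
Non-final fragments needed = ceil((payload - 1480) / 1480) = ceil(1290/1480) = ceil(0.8716) = 1
Number of fragments = 1 + 1 = 2
Fragment sizes (data): 1 * 1480 B + 1290 B (last, 1290 <= 1480 OK)
Total bytes sent = payload + n_frags * header = 2770 + 2*20 = 2770 + 40 = 2810 B

2, 2810


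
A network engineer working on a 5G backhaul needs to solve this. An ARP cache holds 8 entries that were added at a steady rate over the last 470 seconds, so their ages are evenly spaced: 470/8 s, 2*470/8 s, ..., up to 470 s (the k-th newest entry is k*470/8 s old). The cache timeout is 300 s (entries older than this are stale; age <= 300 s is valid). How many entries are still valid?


Ages are k * 470/8 s for k = 1..8 (spacing = 58.7500 s).
Entry k is valid iff k * 470/8 <= 300 iff k <= 8 * 300 / 470 = 5.1064
n_valid = floor(5.1064) = 5
(n_stale = 8 - 5 = 3)

5


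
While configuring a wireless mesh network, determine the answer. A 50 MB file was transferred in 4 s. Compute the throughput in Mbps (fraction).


Given: file = 50 MB, time = 4 s
File in Mb = 50 * 8 = 400 Mb
Throughput = 400 / 4 Mbps
Throughput = 100 Mbps

100


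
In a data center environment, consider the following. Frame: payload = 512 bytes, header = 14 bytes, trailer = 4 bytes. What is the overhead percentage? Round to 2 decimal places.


Given: payload = 512 B, header = 14 B, trailer = 4 B
Overhead bytes = header + trailer = 14 + 4 = 18
Total frame = payload + overhead = 512 + 18 = 530
Overhead % = 18 / 530 * 100 = 3.3962% -> 3.40% (2 dp)

3.40


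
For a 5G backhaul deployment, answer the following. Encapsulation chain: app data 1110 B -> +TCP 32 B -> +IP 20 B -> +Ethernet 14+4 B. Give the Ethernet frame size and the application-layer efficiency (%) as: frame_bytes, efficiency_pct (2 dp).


TCP segment = 1110 + 32 = 1142 B
IP packet = 1142 + 20 = 1162 B
Ethernet frame = 1162 + 14 + 4 = 1180 B
Efficiency = app / frame = 1110 / 1180 = 0.940678 = 94.0678% -> 94.07% (2 dp)

1180, 94.07


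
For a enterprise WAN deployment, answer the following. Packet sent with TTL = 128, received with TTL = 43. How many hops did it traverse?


Given: initial TTL = 128, received TTL = 43
Hops = initial TTL - received TTL
Hops = 128 - 43 = 85

85


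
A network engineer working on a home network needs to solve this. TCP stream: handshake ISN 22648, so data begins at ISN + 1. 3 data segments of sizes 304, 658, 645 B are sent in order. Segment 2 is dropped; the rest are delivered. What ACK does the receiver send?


SYN uses sequence number 22648; first data byte = ISN + 1 = 22649.
Segment 1: SEQ = 22649, len = 304 B, covers [22649, 22952]
Segment 2: SEQ = 22953, len = 658 B, covers [22953, 23610] [LOST]
Segment 3: SEQ = 23611, len = 645 B, covers [23611, 24255]
In-order data received: bytes [22649, 22952] (segments 1..1).
Segment 2 missing -> gap begins at byte 22953; later segments buffered out of order.
Cumulative ACK = next expected in-order byte = 22649 + 304 = 22953

22953


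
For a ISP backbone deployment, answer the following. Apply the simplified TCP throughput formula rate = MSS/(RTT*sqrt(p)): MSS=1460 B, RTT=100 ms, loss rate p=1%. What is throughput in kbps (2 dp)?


Given: MSS = 1460 bytes, RTT = 100 ms, loss = 1%
RTT in seconds = 100 / 1000 = 0.1
Loss rate = 1% = 0.01
sqrt(loss) = sqrt(0.01) = 0.1
Throughput (bytes/s) = 1460 / (0.1 * 0.1) = 146000.0000
Throughput (kbps) = 146000.0000 * 8 / 1000 = 1168.000000 -> 1168.00 kbps (2 dp)

1168.00


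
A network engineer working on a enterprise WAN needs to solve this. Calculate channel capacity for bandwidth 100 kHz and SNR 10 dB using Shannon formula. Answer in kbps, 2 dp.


Given: B = 100 kHz, SNR = 10 dB
SNR linear = 10^(10/10) = 10
1 + SNR = 11
log2(11) = 3.4594316186
C = 100 * 1000 * 3.4594316186 = 345943.1619 bps
C = 345.943162 kbps -> 345.94 kbps (2 dp)

345.94


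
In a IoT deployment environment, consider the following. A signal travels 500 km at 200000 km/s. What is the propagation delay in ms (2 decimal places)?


Given: distance = 500 km, speed = 200000 km/s
Delay = distance / speed = 500 / 200000 seconds
Delay in ms = 500 * 1000 / 200000
Delay = 2.5000 ms
Rounded to 2 dp = 2.50 ms

2.50


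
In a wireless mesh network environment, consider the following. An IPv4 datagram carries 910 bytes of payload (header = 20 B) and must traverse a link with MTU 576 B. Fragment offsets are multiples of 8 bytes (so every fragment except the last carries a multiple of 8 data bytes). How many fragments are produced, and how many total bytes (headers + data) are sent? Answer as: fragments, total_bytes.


Max data per non-final fragment = floor((MTU - header)/8)*8 = floor((576 - 20)/8)*8 = floor(556/8)*8 = 552 B
Final fragment needs no 8-byte alignment: it can carry up to MTU - header = 556 B
Non-final fragments needed = ceil((payload - 556) / 552) = ceil(354/552) = ceil(0.6413) = 1
Number of fragments = 1 + 1 = 2
Fragment sizes (data): 1 * 552 B + 358 B (last, 358 <= 556 OK)
Total bytes sent = payload + n_frags * header = 910 + 2*20 = 910 + 40 = 950 B

2, 950


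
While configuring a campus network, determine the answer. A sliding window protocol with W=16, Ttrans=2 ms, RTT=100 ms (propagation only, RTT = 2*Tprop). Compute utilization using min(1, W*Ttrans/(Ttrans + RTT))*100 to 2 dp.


Given: W = 16, Ttrans = 2 ms, RTT = 100 ms (= 2 * Tprop, Tprop = 50 ms)
Cycle time = Ttrans + RTT = 2 + 100 = 102 ms (first packet sent until its ACK returns)
W * Ttrans = 16 * 2 = 32 ms of sending per cycle
W * Ttrans / (Ttrans + RTT) = 32 / 102 = 0.313725
U = min(1, 0.313725) = 0.313725
U% = 31.37%

31.37


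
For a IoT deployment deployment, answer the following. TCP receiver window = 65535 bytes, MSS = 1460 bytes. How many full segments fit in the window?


Given: RWND = 65535 bytes, MSS = 1460 bytes
Full segments = floor(RWND / MSS)
Full segments = floor(65535 / 1460)
Full segments = floor(44.887) = 44

44


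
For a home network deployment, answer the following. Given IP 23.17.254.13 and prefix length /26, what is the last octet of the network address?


Given: IP = 23.17.254.13, prefix = /26
Subnet mask = 255.255.255.192
Last octet of IP: 13
Last octet of mask: 192
Network last octet = 13 AND 192 = 0

0


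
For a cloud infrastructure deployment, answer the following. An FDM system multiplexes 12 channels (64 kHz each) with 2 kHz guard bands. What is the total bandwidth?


Given: 12 channels, 64 kHz each, guard = 2 kHz
Channel bandwidth = 12 * 64 = 768 kHz
Guard bands = 11 gaps * 2 kHz = 22 kHz
Total = 768 + 22 = 790 kHz

790


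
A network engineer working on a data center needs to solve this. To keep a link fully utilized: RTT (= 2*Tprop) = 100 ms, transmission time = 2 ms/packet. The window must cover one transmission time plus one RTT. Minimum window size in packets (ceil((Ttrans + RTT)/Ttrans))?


Given: Ttrans = 2 ms, RTT = 100 ms (= 2 * Tprop, Tprop = 50 ms)
Time until first ACK returns = Ttrans + RTT = 2 + 100 = 102 ms
Need W * Ttrans >= Ttrans + RTT  ->  W >= (Ttrans + RTT) / Ttrans
(Ttrans + RTT) / Ttrans = 102 / 2 = 51
W_min = ceil(51) = 51

51


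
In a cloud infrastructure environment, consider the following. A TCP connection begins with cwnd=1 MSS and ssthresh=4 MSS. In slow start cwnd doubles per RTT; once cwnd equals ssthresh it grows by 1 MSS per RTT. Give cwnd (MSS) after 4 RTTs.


RTT 0: cwnd = 1 MSS (initial)
RTT 1: cwnd = 2 MSS (slow start, doubled)
RTT 2: cwnd = 4 MSS (slow start, doubled)
RTT 3: cwnd = 5 MSS (congestion avoidance, +1)
RTT 4: cwnd = 6 MSS (congestion avoidance, +1)

6


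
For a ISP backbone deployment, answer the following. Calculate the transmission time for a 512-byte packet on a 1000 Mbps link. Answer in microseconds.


Given: packet = 512 bytes, bandwidth = 1000 Mbps
Packet in bits = 512 * 8 = 4096 bits
Bandwidth = 1000 * 10^6 = 1000000000 bps
Time = 4096 / 1000000000 seconds
Time in us = 4096 * 10^6 / 1000000000 = 4.096

4.096


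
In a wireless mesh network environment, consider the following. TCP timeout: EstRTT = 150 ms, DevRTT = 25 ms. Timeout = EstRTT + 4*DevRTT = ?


Given: EstRTT = 150 ms, DevRTT = 25 ms
Timeout = EstRTT + 4 * DevRTT
4 * DevRTT = 4 * 25 = 100
Timeout = 150 + 100 = 250 ms

250


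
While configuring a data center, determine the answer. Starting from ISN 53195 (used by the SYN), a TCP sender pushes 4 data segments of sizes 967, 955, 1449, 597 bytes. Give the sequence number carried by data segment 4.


The SYN occupies sequence number ISN = 53195, so the first data byte is ISN + 1 = 53196.
SEQ of data segment i = (ISN + 1) + sum of payload sizes of segments 1..i-1.
Segment 1: SEQ = 53196, payload = 967 bytes
Segment 2: SEQ = 54163, payload = 955 bytes
Segment 3: SEQ = 55118, payload = 1449 bytes
Segment 4: SEQ = 56567, payload = 597 bytes
SEQ of segment 4 = 53196 + 967 + 955 + 1449 = 56567

56567


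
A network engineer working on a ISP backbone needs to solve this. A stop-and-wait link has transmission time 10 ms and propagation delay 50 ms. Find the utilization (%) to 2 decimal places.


Given: Ttrans = 10 ms, Tprop = 50 ms
RTT = 2 * Tprop = 2 * 50 = 100 ms
U = Ttrans / (Ttrans + RTT)
U = 10 / (10 + 100)
U = 10 / 110 = 0.090909
U% = 9.09%

9.09


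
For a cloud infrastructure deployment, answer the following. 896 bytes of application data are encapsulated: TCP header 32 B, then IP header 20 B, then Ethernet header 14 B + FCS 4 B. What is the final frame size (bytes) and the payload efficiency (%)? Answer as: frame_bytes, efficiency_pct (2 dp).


TCP segment = 896 + 32 = 928 B
IP packet = 928 + 20 = 948 B
Ethernet frame = 948 + 14 + 4 = 966 B
Efficiency = app / frame = 896 / 966 = 0.927536 = 92.7536% -> 92.75% (2 dp)

966, 92.75


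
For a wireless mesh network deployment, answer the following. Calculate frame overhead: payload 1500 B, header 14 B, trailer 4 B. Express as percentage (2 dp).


Given: payload = 1500 B, header = 14 B, trailer = 4 B
Overhead bytes = header + trailer = 14 + 4 = 18
Total frame = payload + overhead = 1500 + 18 = 1518
Overhead % = 18 / 1518 * 100 = 1.1858% -> 1.19% (2 dp)

1.19


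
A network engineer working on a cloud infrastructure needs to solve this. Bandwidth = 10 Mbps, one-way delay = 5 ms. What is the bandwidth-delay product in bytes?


Given: bandwidth = 10 Mbps, delay = 5 ms
BDP in bits = 10 * 10^6 * 5 / 1000
BDP in bits = 50000
BDP in bytes = 50000 / 8 = 6250

6250


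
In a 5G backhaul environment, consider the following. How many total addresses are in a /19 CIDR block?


Given: CIDR prefix /19
Host bits = 32 - 19 = 13
Total addresses = 2^13 = 8192

8192


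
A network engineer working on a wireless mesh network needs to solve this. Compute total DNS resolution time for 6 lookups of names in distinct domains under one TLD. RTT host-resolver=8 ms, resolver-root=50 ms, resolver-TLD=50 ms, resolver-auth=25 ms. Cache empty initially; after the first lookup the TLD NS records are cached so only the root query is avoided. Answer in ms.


Lookup 1 (cold cache): local + root + TLD + auth = 8 + 50 + 50 + 25 = 133 ms
Lookups 2..6 (TLD NS cached -> skip root; new domain -> still ask TLD and auth): local + TLD + auth = 8 + 50 + 25 = 83 ms each
Remaining 5 lookups: 5 * 83 = 415 ms
Total = 133 + 415 = 548 ms

548


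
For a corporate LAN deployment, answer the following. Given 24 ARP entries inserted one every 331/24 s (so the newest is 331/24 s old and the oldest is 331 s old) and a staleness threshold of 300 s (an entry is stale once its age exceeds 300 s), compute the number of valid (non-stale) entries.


Ages are k * 331/24 s for k = 1..24 (spacing = 13.7917 s).
Entry k is valid iff k * 331/24 <= 300 iff k <= 24 * 300 / 331 = 21.7523
n_valid = floor(21.7523) = 21
(n_stale = 24 - 21 = 3)

21


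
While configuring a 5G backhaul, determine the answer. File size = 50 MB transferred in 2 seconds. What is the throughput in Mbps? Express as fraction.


Given: file = 50 MB, time = 2 s
File in Mb = 50 * 8 = 400 Mb
Throughput = 400 / 2 Mbps
Throughput = 200 Mbps

200


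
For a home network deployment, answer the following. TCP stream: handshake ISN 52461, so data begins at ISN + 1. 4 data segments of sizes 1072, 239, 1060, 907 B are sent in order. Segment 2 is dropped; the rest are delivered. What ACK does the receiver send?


SYN uses sequence number 52461; first data byte = ISN + 1 = 52462.
Segment 1: SEQ = 52462, len = 1072 B, covers [52462, 53533]
Segment 2: SEQ = 53534, len = 239 B, covers [53534, 53772] [LOST]
Segment 3: SEQ = 53773, len = 1060 B, covers [53773, 54832]
Segment 4: SEQ = 54833, len = 907 B, covers [54833, 55739]
In-order data received: bytes [52462, 53533] (segments 1..1).
Segment 2 missing -> gap begins at byte 53534; later segments buffered out of order.
Cumulative ACK = next expected in-order byte = 52462 + 1072 = 53534

53534


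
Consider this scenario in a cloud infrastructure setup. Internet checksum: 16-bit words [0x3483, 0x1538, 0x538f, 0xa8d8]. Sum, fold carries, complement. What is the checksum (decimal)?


Given words: [0x3483, 0x1538, 0x538f, 0xa8d8]
Step 1: Sum all words
Raw sum = 13443 + 5432 + 21391 + 43224 = 83490
Step 2: Fold carry: (17954 + 1) = 17955
One's complement = ~17955 & 0xFFFF = 47580

47580


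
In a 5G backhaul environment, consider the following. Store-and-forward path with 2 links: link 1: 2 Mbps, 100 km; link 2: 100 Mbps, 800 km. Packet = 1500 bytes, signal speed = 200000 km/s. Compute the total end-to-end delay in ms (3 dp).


Packet = 1500 bytes = 12000 bits. Store-and-forward: sum (t_trans + t_prop) per link.
Link 1: t_trans = 12000/(2*10^6) s = 6.0000 ms; t_prop = 100/200000 s = 0.5000 ms; subtotal = 6.5000 ms
Link 2: t_trans = 12000/(100*10^6) s = 0.1200 ms; t_prop = 800/200000 s = 4.0000 ms; subtotal = 4.1200 ms
End-to-end = 6.5000 + 4.1200 = 10.6200 ms -> 10.620 ms (3 dp)

10.620


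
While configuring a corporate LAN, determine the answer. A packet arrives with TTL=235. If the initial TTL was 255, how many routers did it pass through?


Given: initial TTL = 255, received TTL = 235
Hops = initial TTL - received TTL
Hops = 255 - 235 = 20

20


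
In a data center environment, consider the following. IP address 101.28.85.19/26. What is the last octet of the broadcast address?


Given: IP = 101.28.85.19, prefix = /26
Host bits = 32 - 26 = 6
Network last octet = 19 AND mask = 0
Host part size = 2^6 - 1 = 63
Broadcast last octet = 0 OR 63 = 63

63


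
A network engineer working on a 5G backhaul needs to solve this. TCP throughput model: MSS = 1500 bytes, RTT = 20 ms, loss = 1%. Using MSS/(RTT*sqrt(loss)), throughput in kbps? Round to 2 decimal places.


Given: MSS = 1500 bytes, RTT = 20 ms, loss = 1%
RTT in seconds = 20 / 1000 = 0.02
Loss rate = 1% = 0.01
sqrt(loss) = sqrt(0.01) = 0.1
Throughput (bytes/s) = 1500 / (0.02 * 0.1) = 750000.0000
Throughput (kbps) = 750000.0000 * 8 / 1000 = 6000.000000 -> 6000.00 kbps (2 dp)

6000.00


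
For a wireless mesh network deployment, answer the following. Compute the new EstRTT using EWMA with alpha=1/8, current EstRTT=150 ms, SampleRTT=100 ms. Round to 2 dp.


Given: EstRTT = 150 ms, SampleRTT = 100 ms, alpha = 1/8
New EstRTT = (1 - alpha) * EstRTT + alpha * SampleRTT
(7/8) * 150 = 131.25
(1/8) * 100 = 12.5
New EstRTT = 131.25 + 12.5 = 143.75 ms -> 143.75 ms (2 dp)

143.75


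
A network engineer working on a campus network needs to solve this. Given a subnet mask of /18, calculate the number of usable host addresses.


Given: subnet mask /18
Host bits = 32 - 18 = 14
Total addresses = 2^14 = 16384
Usable hosts = 16384 - 2 (network + broadcast) = 16382

16382


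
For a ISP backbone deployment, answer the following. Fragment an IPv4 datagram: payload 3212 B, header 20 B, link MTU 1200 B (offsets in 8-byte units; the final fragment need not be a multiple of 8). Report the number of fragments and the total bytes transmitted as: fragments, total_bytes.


Max data per non-final fragment = floor((MTU - header)/8)*8 = floor((1200 - 20)/8)*8 = floor(1180/8)*8 = 1176 B
Final fragment needs no 8-byte alignment: it can carry up to MTU - header = 1180 B
Non-final fragments needed = ceil((payload - 1180) / 1176) = ceil(2032/1176) = ceil(1.7279) = 2
Number of fragments = 2 + 1 = 3
Fragment sizes (data): 2 * 1176 B + 860 B (last, 860 <= 1180 OK)
Total bytes sent = payload + n_frags * header = 3212 + 3*20 = 3212 + 60 = 3272 B

3, 3272
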